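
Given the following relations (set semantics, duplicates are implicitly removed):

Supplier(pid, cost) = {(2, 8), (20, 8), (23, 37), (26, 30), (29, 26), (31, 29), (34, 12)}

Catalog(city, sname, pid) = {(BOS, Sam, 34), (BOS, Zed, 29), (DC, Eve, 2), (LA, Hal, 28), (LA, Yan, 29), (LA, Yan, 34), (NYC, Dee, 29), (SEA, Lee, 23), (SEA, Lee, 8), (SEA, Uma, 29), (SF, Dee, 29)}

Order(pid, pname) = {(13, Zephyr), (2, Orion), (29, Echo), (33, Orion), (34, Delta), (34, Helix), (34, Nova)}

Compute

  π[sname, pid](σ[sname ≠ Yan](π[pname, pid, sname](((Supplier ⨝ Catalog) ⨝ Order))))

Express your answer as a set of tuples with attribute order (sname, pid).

{(Dee, 29), (Eve, 2), (Sam, 34), (Uma, 29), (Zed, 29)}

Joining Supplier and Catalog on pid yields {(2, 8, DC, Eve), (23, 37, SEA, Lee), (29, 26, BOS, Zed), (29, 26, LA, Yan), (29, 26, NYC, Dee), (29, 26, SEA, Uma), (29, 26, SF, Dee), (34, 12, BOS, Sam), (34, 12, LA, Yan)}.
Joining (Supplier ⨝ Catalog) and Order on pid yields {(2, 8, DC, Eve, Orion), (29, 26, BOS, Zed, Echo), (29, 26, LA, Yan, Echo), (29, 26, NYC, Dee, Echo), (29, 26, SEA, Uma, Echo), (29, 26, SF, Dee, Echo), (34, 12, BOS, Sam, Delta), (34, 12, BOS, Sam, Helix), (34, 12, BOS, Sam, Nova), (34, 12, LA, Yan, Delta), (34, 12, LA, Yan, Helix), (34, 12, LA, Yan, Nova)}.
Keep only column(s) pname, pid, sname (1 duplicate(s) eliminated): {(Delta, 34, Sam), (Delta, 34, Yan), (Echo, 29, Dee), (Echo, 29, Uma), (Echo, 29, Yan), (Echo, 29, Zed), (Helix, 34, Sam), (Helix, 34, Yan), (Nova, 34, Sam), (Nova, 34, Yan), (Orion, 2, Eve)}
Selection sname ≠ Yan: {(Delta, 34, Sam), (Echo, 29, Dee), (Echo, 29, Uma), (Echo, 29, Zed), (Helix, 34, Sam), (Nova, 34, Sam), (Orion, 2, Eve)}
Keep only column(s) sname, pid (2 duplicate(s) eliminated): {(Dee, 29), (Eve, 2), (Sam, 34), (Uma, 29), (Zed, 29)}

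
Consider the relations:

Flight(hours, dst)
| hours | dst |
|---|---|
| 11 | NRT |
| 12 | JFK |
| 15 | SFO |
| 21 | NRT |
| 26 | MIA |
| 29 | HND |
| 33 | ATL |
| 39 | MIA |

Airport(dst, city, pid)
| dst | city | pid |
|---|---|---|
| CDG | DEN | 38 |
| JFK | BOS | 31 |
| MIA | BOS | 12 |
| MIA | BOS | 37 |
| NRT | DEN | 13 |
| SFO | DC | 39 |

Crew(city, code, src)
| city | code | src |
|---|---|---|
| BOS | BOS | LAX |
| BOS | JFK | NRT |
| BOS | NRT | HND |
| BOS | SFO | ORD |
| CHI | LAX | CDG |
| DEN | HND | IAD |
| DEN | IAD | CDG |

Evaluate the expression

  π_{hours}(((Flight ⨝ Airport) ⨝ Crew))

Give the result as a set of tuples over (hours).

{11, 12, 21, 26, 39}

Natural join on dst: {(11, NRT, DEN, 13), (12, JFK, BOS, 31), (15, SFO, DC, 39), (21, NRT, DEN, 13), (26, MIA, BOS, 12), (26, MIA, BOS, 37), (39, MIA, BOS, 12), (39, MIA, BOS, 37)}
Natural join on city: {(11, NRT, DEN, 13, HND, IAD), (11, NRT, DEN, 13, IAD, CDG), (12, JFK, BOS, 31, BOS, LAX), (12, JFK, BOS, 31, JFK, NRT), (12, JFK, BOS, 31, NRT, HND), (12, JFK, BOS, 31, SFO, ORD), (21, NRT, DEN, 13, HND, IAD), (21, NRT, DEN, 13, IAD, CDG), (26, MIA, BOS, 12, BOS, LAX), (26, MIA, BOS, 12, JFK, NRT), (26, MIA, BOS, 12, NRT, HND), (26, MIA, BOS, 12, SFO, ORD), (26, MIA, BOS, 37, BOS, LAX), (26, MIA, BOS, 37, JFK, NRT), (26, MIA, BOS, 37, NRT, HND), (26, MIA, BOS, 37, SFO, ORD), (39, MIA, BOS, 12, BOS, LAX), (39, MIA, BOS, 12, JFK, NRT), (39, MIA, BOS, 12, NRT, HND), (39, MIA, BOS, 12, SFO, ORD), (39, MIA, BOS, 37, BOS, LAX), (39, MIA, BOS, 37, JFK, NRT), (39, MIA, BOS, 37, NRT, HND), (39, MIA, BOS, 37, SFO, ORD)}
Keep only column(s) hours (19 duplicate(s) eliminated): {11, 12, 21, 26, 39}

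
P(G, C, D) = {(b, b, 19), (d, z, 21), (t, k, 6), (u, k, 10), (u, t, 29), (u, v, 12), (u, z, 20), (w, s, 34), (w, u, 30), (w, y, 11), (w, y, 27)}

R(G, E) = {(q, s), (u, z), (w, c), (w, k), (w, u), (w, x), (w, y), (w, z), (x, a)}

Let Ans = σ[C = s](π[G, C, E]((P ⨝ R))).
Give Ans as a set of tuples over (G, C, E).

Natural join on G: {(u, k, 10, z), (u, t, 29, z), (u, v, 12, z), (u, z, 20, z), (w, s, 34, c), (w, s, 34, k), (w, s, 34, u), (w, s, 34, x), (w, s, 34, y), (w, s, 34, z), (w, u, 30, c), (w, u, 30, k), (w, u, 30, u), (w, u, 30, x), (w, u, 30, y), (w, u, 30, z), (w, y, 11, c), (w, y, 11, k), (w, y, 11, u), (w, y, 11, x), (w, y, 11, y), (w, y, 11, z), (w, y, 27, c), (w, y, 27, k), (w, y, 27, u), (w, y, 27, x), (w, y, 27, y), (w, y, 27, z)}
Keep only column(s) G, C, E (6 duplicate(s) eliminated): {(u, k, z), (u, t, z), (u, v, z), (u, z, z), (w, s, c), (w, s, k), (w, s, u), (w, s, x), (w, s, y), (w, s, z), (w, u, c), (w, u, k), (w, u, u), (w, u, x), (w, u, y), (w, u, z), (w, y, c), (w, y, k), (w, y, u), (w, y, x), (w, y, y), (w, y, z)}
Filtering on C = s leaves {(w, s, c), (w, s, k), (w, s, u), (w, s, x), (w, s, y), (w, s, z)}.

{(w, s, c), (w, s, k), (w, s, u), (w, s, x), (w, s, y), (w, s, z)}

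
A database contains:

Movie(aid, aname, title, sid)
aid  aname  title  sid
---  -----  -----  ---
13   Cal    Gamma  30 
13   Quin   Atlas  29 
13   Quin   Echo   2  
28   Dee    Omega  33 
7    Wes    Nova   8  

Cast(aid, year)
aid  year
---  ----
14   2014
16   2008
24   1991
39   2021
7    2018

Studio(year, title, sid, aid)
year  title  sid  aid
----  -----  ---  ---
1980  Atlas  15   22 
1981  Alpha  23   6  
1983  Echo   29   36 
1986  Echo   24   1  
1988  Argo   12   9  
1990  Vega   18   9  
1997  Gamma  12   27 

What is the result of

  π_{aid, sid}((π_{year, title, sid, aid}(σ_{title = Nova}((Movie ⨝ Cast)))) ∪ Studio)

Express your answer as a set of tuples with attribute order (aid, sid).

{(1, 24), (22, 15), (27, 12), (36, 29), (6, 23), (7, 8), (9, 12), (9, 18)}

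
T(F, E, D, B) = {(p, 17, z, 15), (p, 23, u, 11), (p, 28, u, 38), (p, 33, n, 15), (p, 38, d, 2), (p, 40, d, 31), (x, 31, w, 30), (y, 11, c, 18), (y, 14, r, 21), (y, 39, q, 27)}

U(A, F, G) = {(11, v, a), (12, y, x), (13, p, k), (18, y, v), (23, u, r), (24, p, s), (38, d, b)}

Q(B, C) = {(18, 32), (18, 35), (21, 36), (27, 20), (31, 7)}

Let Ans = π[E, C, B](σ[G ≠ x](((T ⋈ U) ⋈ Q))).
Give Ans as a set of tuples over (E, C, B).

{(11, 32, 18), (11, 35, 18), (14, 36, 21), (39, 20, 27), (40, 7, 31)}

T ⋈ U (natural join on F): {(p, 17, z, 15, 13, k), (p, 17, z, 15, 24, s), (p, 23, u, 11, 13, k), (p, 23, u, 11, 24, s), (p, 28, u, 38, 13, k), (p, 28, u, 38, 24, s), (p, 33, n, 15, 13, k), (p, 33, n, 15, 24, s), (p, 38, d, 2, 13, k), (p, 38, d, 2, 24, s), (p, 40, d, 31, 13, k), (p, 40, d, 31, 24, s), (y, 11, c, 18, 12, x), (y, 11, c, 18, 18, v), (y, 14, r, 21, 12, x), (y, 14, r, 21, 18, v), (y, 39, q, 27, 12, x), (y, 39, q, 27, 18, v)}
(T ⋈ U) ⋈ Q (natural join on B): {(p, 40, d, 31, 13, k, 7), (p, 40, d, 31, 24, s, 7), (y, 11, c, 18, 12, x, 32), (y, 11, c, 18, 12, x, 35), (y, 11, c, 18, 18, v, 32), (y, 11, c, 18, 18, v, 35), (y, 14, r, 21, 12, x, 36), (y, 14, r, 21, 18, v, 36), (y, 39, q, 27, 12, x, 20), (y, 39, q, 27, 18, v, 20)}
Selection G ≠ x: {(p, 40, d, 31, 13, k, 7), (p, 40, d, 31, 24, s, 7), (y, 11, c, 18, 18, v, 32), (y, 11, c, 18, 18, v, 35), (y, 14, r, 21, 18, v, 36), (y, 39, q, 27, 18, v, 20)}
Keep only column(s) E, C, B (1 duplicate(s) eliminated): {(11, 32, 18), (11, 35, 18), (14, 36, 21), (39, 20, 27), (40, 7, 31)}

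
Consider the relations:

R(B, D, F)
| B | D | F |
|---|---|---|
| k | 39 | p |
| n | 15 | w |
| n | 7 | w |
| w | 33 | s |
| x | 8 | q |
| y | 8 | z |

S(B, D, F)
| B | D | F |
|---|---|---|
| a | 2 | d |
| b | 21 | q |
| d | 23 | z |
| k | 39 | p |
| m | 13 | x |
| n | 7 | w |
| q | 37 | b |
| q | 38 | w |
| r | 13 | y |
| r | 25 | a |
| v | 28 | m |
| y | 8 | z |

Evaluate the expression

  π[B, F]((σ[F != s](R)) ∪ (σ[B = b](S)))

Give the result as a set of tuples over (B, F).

Filtering on F != s leaves {(k, 39, p), (n, 15, w), (n, 7, w), (x, 8, q), (y, 8, z)}.
Filtering on B = b leaves {(b, 21, q)}.
Taking the union: {(b, 21, q), (k, 39, p), (n, 15, w), (n, 7, w), (x, 8, q), (y, 8, z)}
π_{B, F} gives {(b, q), (k, p), (n, w), (x, q), (y, z)} (1 duplicate(s) eliminated).

{(b, q), (k, p), (n, w), (x, q), (y, z)}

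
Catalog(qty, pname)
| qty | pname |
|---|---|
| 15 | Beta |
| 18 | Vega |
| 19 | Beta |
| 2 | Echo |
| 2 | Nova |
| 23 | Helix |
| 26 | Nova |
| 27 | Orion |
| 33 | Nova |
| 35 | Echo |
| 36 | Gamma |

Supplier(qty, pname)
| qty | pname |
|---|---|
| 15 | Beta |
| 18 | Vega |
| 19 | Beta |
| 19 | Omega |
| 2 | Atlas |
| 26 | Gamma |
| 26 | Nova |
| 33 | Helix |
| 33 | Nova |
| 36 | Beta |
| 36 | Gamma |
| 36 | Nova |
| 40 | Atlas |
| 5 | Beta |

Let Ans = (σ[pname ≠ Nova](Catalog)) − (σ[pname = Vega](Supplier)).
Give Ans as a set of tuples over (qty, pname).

Selection pname ≠ Nova: {(15, Beta), (18, Vega), (19, Beta), (2, Echo), (23, Helix), (27, Orion), (35, Echo), (36, Gamma)}
Selection pname = Vega: {(18, Vega)}
Taking the difference: {(15, Beta), (19, Beta), (2, Echo), (23, Helix), (27, Orion), (35, Echo), (36, Gamma)}

{(15, Beta), (19, Beta), (2, Echo), (23, Helix), (27, Orion), (35, Echo), (36, Gamma)}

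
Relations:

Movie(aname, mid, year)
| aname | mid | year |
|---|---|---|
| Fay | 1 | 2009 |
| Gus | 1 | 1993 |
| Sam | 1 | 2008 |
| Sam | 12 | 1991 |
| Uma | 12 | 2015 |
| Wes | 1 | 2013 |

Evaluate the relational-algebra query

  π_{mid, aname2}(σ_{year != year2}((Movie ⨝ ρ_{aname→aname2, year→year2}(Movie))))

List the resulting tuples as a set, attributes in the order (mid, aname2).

{(1, Fay), (1, Gus), (1, Sam), (1, Wes), (12, Sam), (12, Uma)}

ρ[aname→aname2, year→year2]: schema becomes (aname2, mid, year2); tuples unchanged.
Joining Movie and ρ_{aname→aname2, year→year2}(Movie) on mid yields {(Fay, 1, 2009, Fay, 2009), (Fay, 1, 2009, Gus, 1993), (Fay, 1, 2009, Sam, 2008), (Fay, 1, 2009, Wes, 2013), (Gus, 1, 1993, Fay, 2009), (Gus, 1, 1993, Gus, 1993), (Gus, 1, 1993, Sam, 2008), (Gus, 1, 1993, Wes, 2013), (Sam, 1, 2008, Fay, 2009), (Sam, 1, 2008, Gus, 1993), (Sam, 1, 2008, Sam, 2008), (Sam, 1, 2008, Wes, 2013), (Sam, 12, 1991, Sam, 1991), (Sam, 12, 1991, Uma, 2015), (Uma, 12, 2015, Sam, 1991), (Uma, 12, 2015, Uma, 2015), (Wes, 1, 2013, Fay, 2009), (Wes, 1, 2013, Gus, 1993), (Wes, 1, 2013, Sam, 2008), (Wes, 1, 2013, Wes, 2013)}.
Filtering on year != year2 leaves {(Fay, 1, 2009, Gus, 1993), (Fay, 1, 2009, Sam, 2008), (Fay, 1, 2009, Wes, 2013), (Gus, 1, 1993, Fay, 2009), (Gus, 1, 1993, Sam, 2008), (Gus, 1, 1993, Wes, 2013), (Sam, 1, 2008, Fay, 2009), (Sam, 1, 2008, Gus, 1993), (Sam, 1, 2008, Wes, 2013), (Sam, 12, 1991, Uma, 2015), (Uma, 12, 2015, Sam, 1991), (Wes, 1, 2013, Fay, 2009), (Wes, 1, 2013, Gus, 1993), (Wes, 1, 2013, Sam, 2008)}.
Keep only column(s) mid, aname2 (8 duplicate(s) eliminated): {(1, Fay), (1, Gus), (1, Sam), (1, Wes), (12, Sam), (12, Uma)}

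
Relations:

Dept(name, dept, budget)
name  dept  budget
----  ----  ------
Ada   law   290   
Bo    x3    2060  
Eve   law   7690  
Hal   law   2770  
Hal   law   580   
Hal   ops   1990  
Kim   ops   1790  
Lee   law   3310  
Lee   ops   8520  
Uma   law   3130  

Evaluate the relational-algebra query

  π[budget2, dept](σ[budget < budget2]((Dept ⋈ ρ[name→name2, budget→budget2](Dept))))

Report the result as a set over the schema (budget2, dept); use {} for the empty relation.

ρ[name→name2, budget→budget2]: schema becomes (name2, dept, budget2); tuples unchanged.
Joining Dept and ρ[name→name2, budget→budget2](Dept) on dept yields {(Ada, law, 290, Ada, 290), (Ada, law, 290, Eve, 7690), (Ada, law, 290, Hal, 2770), (Ada, law, 290, Hal, 580), (Ada, law, 290, Lee, 3310), (Ada, law, 290, Uma, 3130), (Bo, x3, 2060, Bo, 2060), (Eve, law, 7690, Ada, 290), (Eve, law, 7690, Eve, 7690), (Eve, law, 7690, Hal, 2770), (Eve, law, 7690, Hal, 580), (Eve, law, 7690, Lee, 3310), (Eve, law, 7690, Uma, 3130), (Hal, law, 2770, Ada, 290), (Hal, law, 2770, Eve, 7690), (Hal, law, 2770, Hal, 2770), (Hal, law, 2770, Hal, 580), (Hal, law, 2770, Lee, 3310), (Hal, law, 2770, Uma, 3130), (Hal, law, 580, Ada, 290), (Hal, law, 580, Eve, 7690), (Hal, law, 580, Hal, 2770), (Hal, law, 580, Hal, 580), (Hal, law, 580, Lee, 3310), (Hal, law, 580, Uma, 3130), (Hal, ops, 1990, Hal, 1990), (Hal, ops, 1990, Kim, 1790), (Hal, ops, 1990, Lee, 8520), (Kim, ops, 1790, Hal, 1990), (Kim, ops, 1790, Kim, 1790), (Kim, ops, 1790, Lee, 8520), (Lee, law, 3310, Ada, 290), (Lee, law, 3310, Eve, 7690), (Lee, law, 3310, Hal, 2770), (Lee, law, 3310, Hal, 580), (Lee, law, 3310, Lee, 3310), (Lee, law, 3310, Uma, 3130), (Lee, ops, 8520, Hal, 1990), (Lee, ops, 8520, Kim, 1790), (Lee, ops, 8520, Lee, 8520), (Uma, law, 3130, Ada, 290), (Uma, law, 3130, Eve, 7690), (Uma, law, 3130, Hal, 2770), (Uma, law, 3130, Hal, 580), (Uma, law, 3130, Lee, 3310), (Uma, law, 3130, Uma, 3130)}.
Apply σ_{budget < budget2}; surviving tuples: {(Ada, law, 290, Eve, 7690), (Ada, law, 290, Hal, 2770), (Ada, law, 290, Hal, 580), (Ada, law, 290, Lee, 3310), (Ada, law, 290, Uma, 3130), (Hal, law, 2770, Eve, 7690), (Hal, law, 2770, Lee, 3310), (Hal, law, 2770, Uma, 3130), (Hal, law, 580, Eve, 7690), (Hal, law, 580, Hal, 2770), (Hal, law, 580, Lee, 3310), (Hal, law, 580, Uma, 3130), (Hal, ops, 1990, Lee, 8520), (Kim, ops, 1790, Hal, 1990), (Kim, ops, 1790, Lee, 8520), (Lee, law, 3310, Eve, 7690), (Uma, law, 3130, Eve, 7690), (Uma, law, 3130, Lee, 3310)}
Keep only column(s) budget2, dept (11 duplicate(s) eliminated): {(1990, ops), (2770, law), (3130, law), (3310, law), (580, law), (7690, law), (8520, ops)}

{(1990, ops), (2770, law), (3130, law), (3310, law), (580, law), (7690, law), (8520, ops)}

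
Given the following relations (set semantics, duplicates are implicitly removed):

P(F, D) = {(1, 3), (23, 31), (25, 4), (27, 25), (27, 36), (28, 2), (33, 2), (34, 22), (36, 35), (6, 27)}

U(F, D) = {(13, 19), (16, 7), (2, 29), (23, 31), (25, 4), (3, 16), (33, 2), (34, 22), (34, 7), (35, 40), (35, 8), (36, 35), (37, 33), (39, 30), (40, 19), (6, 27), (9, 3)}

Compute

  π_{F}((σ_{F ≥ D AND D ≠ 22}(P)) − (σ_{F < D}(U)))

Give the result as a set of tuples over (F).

{25, 27, 28, 33, 36}

Filtering on F ≥ D AND D ≠ 22 leaves {(25, 4), (27, 25), (28, 2), (33, 2), (36, 35)}.
Filtering on F < D leaves {(13, 19), (2, 29), (23, 31), (3, 16), (35, 40), (6, 27)}.
Taking the difference: {(25, 4), (27, 25), (28, 2), (33, 2), (36, 35)}
π[F]: project onto (F) → {25, 27, 28, 33, 36}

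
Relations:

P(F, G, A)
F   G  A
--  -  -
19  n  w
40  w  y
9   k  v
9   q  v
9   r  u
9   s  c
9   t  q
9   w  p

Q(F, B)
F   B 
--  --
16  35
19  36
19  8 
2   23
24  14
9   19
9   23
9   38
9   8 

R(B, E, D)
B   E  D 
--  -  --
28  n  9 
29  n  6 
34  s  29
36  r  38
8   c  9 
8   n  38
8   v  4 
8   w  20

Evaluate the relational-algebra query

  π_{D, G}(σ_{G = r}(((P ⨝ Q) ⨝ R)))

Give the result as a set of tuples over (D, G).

P ⋈ Q (natural join on F): {(19, n, w, 36), (19, n, w, 8), (9, k, v, 19), (9, k, v, 23), (9, k, v, 38), (9, k, v, 8), (9, q, v, 19), (9, q, v, 23), (9, q, v, 38), (9, q, v, 8), (9, r, u, 19), (9, r, u, 23), (9, r, u, 38), (9, r, u, 8), (9, s, c, 19), (9, s, c, 23), (9, s, c, 38), (9, s, c, 8), (9, t, q, 19), (9, t, q, 23), (9, t, q, 38), (9, t, q, 8), (9, w, p, 19), (9, w, p, 23), (9, w, p, 38), (9, w, p, 8)}
(P ⨝ Q) ⋈ R (natural join on B): {(19, n, w, 36, r, 38), (19, n, w, 8, c, 9), (19, n, w, 8, n, 38), (19, n, w, 8, v, 4), (19, n, w, 8, w, 20), (9, k, v, 8, c, 9), (9, k, v, 8, n, 38), (9, k, v, 8, v, 4), (9, k, v, 8, w, 20), (9, q, v, 8, c, 9), (9, q, v, 8, n, 38), (9, q, v, 8, v, 4), (9, q, v, 8, w, 20), (9, r, u, 8, c, 9), (9, r, u, 8, n, 38), (9, r, u, 8, v, 4), (9, r, u, 8, w, 20), (9, s, c, 8, c, 9), (9, s, c, 8, n, 38), (9, s, c, 8, v, 4), (9, s, c, 8, w, 20), (9, t, q, 8, c, 9), (9, t, q, 8, n, 38), (9, t, q, 8, v, 4), (9, t, q, 8, w, 20), (9, w, p, 8, c, 9), (9, w, p, 8, n, 38), (9, w, p, 8, v, 4), (9, w, p, 8, w, 20)}
Apply σ_{G = r}; surviving tuples: {(9, r, u, 8, c, 9), (9, r, u, 8, n, 38), (9, r, u, 8, v, 4), (9, r, u, 8, w, 20)}
Projecting to D, G: {(20, r), (38, r), (4, r), (9, r)}

{(20, r), (38, r), (4, r), (9, r)}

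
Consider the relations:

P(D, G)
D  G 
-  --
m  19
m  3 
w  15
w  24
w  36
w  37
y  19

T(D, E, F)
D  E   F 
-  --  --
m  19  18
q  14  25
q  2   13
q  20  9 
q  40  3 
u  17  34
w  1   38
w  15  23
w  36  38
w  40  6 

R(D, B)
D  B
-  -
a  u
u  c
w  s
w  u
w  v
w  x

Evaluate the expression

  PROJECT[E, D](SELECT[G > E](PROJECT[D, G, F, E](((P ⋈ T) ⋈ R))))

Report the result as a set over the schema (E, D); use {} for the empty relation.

{(1, w), (15, w), (36, w)}

Natural join on D: {(m, 19, 19, 18), (m, 3, 19, 18), (w, 15, 1, 38), (w, 15, 15, 23), (w, 15, 36, 38), (w, 15, 40, 6), (w, 24, 1, 38), (w, 24, 15, 23), (w, 24, 36, 38), (w, 24, 40, 6), (w, 36, 1, 38), (w, 36, 15, 23), (w, 36, 36, 38), (w, 36, 40, 6), (w, 37, 1, 38), (w, 37, 15, 23), (w, 37, 36, 38), (w, 37, 40, 6)}
Natural join on D: {(w, 15, 1, 38, s), (w, 15, 1, 38, u), (w, 15, 1, 38, v), (w, 15, 1, 38, x), (w, 15, 15, 23, s), (w, 15, 15, 23, u), (w, 15, 15, 23, v), (w, 15, 15, 23, x), (w, 15, 36, 38, s), (w, 15, 36, 38, u), (w, 15, 36, 38, v), (w, 15, 36, 38, x), (w, 15, 40, 6, s), (w, 15, 40, 6, u), (w, 15, 40, 6, v), (w, 15, 40, 6, x), (w, 24, 1, 38, s), (w, 24, 1, 38, u), (w, 24, 1, 38, v), (w, 24, 1, 38, x), (w, 24, 15, 23, s), (w, 24, 15, 23, u), (w, 24, 15, 23, v), (w, 24, 15, 23, x), (w, 24, 36, 38, s), (w, 24, 36, 38, u), (w, 24, 36, 38, v), (w, 24, 36, 38, x), (w, 24, 40, 6, s), (w, 24, 40, 6, u), (w, 24, 40, 6, v), (w, 24, 40, 6, x), (w, 36, 1, 38, s), (w, 36, 1, 38, u), (w, 36, 1, 38, v), (w, 36, 1, 38, x), (w, 36, 15, 23, s), (w, 36, 15, 23, u), (w, 36, 15, 23, v), (w, 36, 15, 23, x), (w, 36, 36, 38, s), (w, 36, 36, 38, u), (w, 36, 36, 38, v), (w, 36, 36, 38, x), (w, 36, 40, 6, s), (w, 36, 40, 6, u), (w, 36, 40, 6, v), (w, 36, 40, 6, x), (w, 37, 1, 38, s), (w, 37, 1, 38, u), (w, 37, 1, 38, v), (w, 37, 1, 38, x), (w, 37, 15, 23, s), (w, 37, 15, 23, u), (w, 37, 15, 23, v), (w, 37, 15, 23, x), (w, 37, 36, 38, s), (w, 37, 36, 38, u), (w, 37, 36, 38, v), (w, 37, 36, 38, x), (w, 37, 40, 6, s), (w, 37, 40, 6, u), (w, 37, 40, 6, v), (w, 37, 40, 6, x)}
Keep only column(s) D, G, F, E (48 duplicate(s) eliminated): {(w, 15, 23, 15), (w, 15, 38, 1), (w, 15, 38, 36), (w, 15, 6, 40), (w, 24, 23, 15), (w, 24, 38, 1), (w, 24, 38, 36), (w, 24, 6, 40), (w, 36, 23, 15), (w, 36, 38, 1), (w, 36, 38, 36), (w, 36, 6, 40), (w, 37, 23, 15), (w, 37, 38, 1), (w, 37, 38, 36), (w, 37, 6, 40)}
Filtering on G > E leaves {(w, 15, 38, 1), (w, 24, 23, 15), (w, 24, 38, 1), (w, 36, 23, 15), (w, 36, 38, 1), (w, 37, 23, 15), (w, 37, 38, 1), (w, 37, 38, 36)}.
Keep only column(s) E, D (5 duplicate(s) eliminated): {(1, w), (15, w), (36, w)}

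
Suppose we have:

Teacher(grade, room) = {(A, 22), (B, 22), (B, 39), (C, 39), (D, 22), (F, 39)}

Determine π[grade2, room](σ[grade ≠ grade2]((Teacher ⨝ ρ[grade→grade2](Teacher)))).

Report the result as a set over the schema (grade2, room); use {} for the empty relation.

{(A, 22), (B, 22), (B, 39), (C, 39), (D, 22), (F, 39)}

ρ[grade→grade2]: schema becomes (grade2, room); tuples unchanged.
Natural join on room: {(A, 22, A), (A, 22, B), (A, 22, D), (B, 22, A), (B, 22, B), (B, 22, D), (B, 39, B), (B, 39, C), (B, 39, F), (C, 39, B), (C, 39, C), (C, 39, F), (D, 22, A), (D, 22, B), (D, 22, D), (F, 39, B), (F, 39, C), (F, 39, F)}
Selection grade ≠ grade2: {(A, 22, B), (A, 22, D), (B, 22, A), (B, 22, D), (B, 39, C), (B, 39, F), (C, 39, B), (C, 39, F), (D, 22, A), (D, 22, B), (F, 39, B), (F, 39, C)}
π[grade2, room]: project onto (grade2, room) (6 duplicate(s) eliminated) → {(A, 22), (B, 22), (B, 39), (C, 39), (D, 22), (F, 39)}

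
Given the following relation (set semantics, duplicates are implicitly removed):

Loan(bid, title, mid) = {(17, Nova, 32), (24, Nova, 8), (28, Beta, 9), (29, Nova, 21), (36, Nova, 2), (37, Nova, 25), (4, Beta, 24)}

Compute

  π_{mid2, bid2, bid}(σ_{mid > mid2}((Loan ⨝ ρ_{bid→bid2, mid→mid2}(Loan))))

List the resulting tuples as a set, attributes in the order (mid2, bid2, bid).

{(2, 36, 17), (2, 36, 24), (2, 36, 29), (2, 36, 37), (21, 29, 17), (21, 29, 37), (25, 37, 17), (8, 24, 17), (8, 24, 29), (8, 24, 37), (9, 28, 4)}

ρ[bid→bid2, mid→mid2]: schema becomes (bid2, title, mid2); tuples unchanged.
Joining Loan and ρ_{bid→bid2, mid→mid2}(Loan) on title yields {(17, Nova, 32, 17, 32), (17, Nova, 32, 24, 8), (17, Nova, 32, 29, 21), (17, Nova, 32, 36, 2), (17, Nova, 32, 37, 25), (24, Nova, 8, 17, 32), (24, Nova, 8, 24, 8), (24, Nova, 8, 29, 21), (24, Nova, 8, 36, 2), (24, Nova, 8, 37, 25), (28, Beta, 9, 28, 9), (28, Beta, 9, 4, 24), (29, Nova, 21, 17, 32), (29, Nova, 21, 24, 8), (29, Nova, 21, 29, 21), (29, Nova, 21, 36, 2), (29, Nova, 21, 37, 25), (36, Nova, 2, 17, 32), (36, Nova, 2, 24, 8), (36, Nova, 2, 29, 21), (36, Nova, 2, 36, 2), (36, Nova, 2, 37, 25), (37, Nova, 25, 17, 32), (37, Nova, 25, 24, 8), (37, Nova, 25, 29, 21), (37, Nova, 25, 36, 2), (37, Nova, 25, 37, 25), (4, Beta, 24, 28, 9), (4, Beta, 24, 4, 24)}.
Filtering on mid > mid2 leaves {(17, Nova, 32, 24, 8), (17, Nova, 32, 29, 21), (17, Nova, 32, 36, 2), (17, Nova, 32, 37, 25), (24, Nova, 8, 36, 2), (29, Nova, 21, 24, 8), (29, Nova, 21, 36, 2), (37, Nova, 25, 24, 8), (37, Nova, 25, 29, 21), (37, Nova, 25, 36, 2), (4, Beta, 24, 28, 9)}.
Projecting to mid2, bid2, bid: {(2, 36, 17), (2, 36, 24), (2, 36, 29), (2, 36, 37), (21, 29, 17), (21, 29, 37), (25, 37, 17), (8, 24, 17), (8, 24, 29), (8, 24, 37), (9, 28, 4)}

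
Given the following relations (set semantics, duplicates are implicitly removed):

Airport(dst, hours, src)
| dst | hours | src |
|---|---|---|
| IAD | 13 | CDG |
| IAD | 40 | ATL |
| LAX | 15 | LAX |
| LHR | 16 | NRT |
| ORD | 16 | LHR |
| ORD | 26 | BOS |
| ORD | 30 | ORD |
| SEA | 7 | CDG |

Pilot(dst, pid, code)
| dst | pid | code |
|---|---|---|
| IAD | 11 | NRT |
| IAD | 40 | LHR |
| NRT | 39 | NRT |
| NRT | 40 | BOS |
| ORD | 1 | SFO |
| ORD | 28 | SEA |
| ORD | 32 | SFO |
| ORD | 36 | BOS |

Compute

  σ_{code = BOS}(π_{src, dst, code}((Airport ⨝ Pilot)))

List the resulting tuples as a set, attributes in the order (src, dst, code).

Airport ⋈ Pilot (natural join on dst): {(IAD, 13, CDG, 11, NRT), (IAD, 13, CDG, 40, LHR), (IAD, 40, ATL, 11, NRT), (IAD, 40, ATL, 40, LHR), (ORD, 16, LHR, 1, SFO), (ORD, 16, LHR, 28, SEA), (ORD, 16, LHR, 32, SFO), (ORD, 16, LHR, 36, BOS), (ORD, 26, BOS, 1, SFO), (ORD, 26, BOS, 28, SEA), (ORD, 26, BOS, 32, SFO), (ORD, 26, BOS, 36, BOS), (ORD, 30, ORD, 1, SFO), (ORD, 30, ORD, 28, SEA), (ORD, 30, ORD, 32, SFO), (ORD, 30, ORD, 36, BOS)}
Projecting to src, dst, code (3 duplicate(s) eliminated): {(ATL, IAD, LHR), (ATL, IAD, NRT), (BOS, ORD, BOS), (BOS, ORD, SEA), (BOS, ORD, SFO), (CDG, IAD, LHR), (CDG, IAD, NRT), (LHR, ORD, BOS), (LHR, ORD, SEA), (LHR, ORD, SFO), (ORD, ORD, BOS), (ORD, ORD, SEA), (ORD, ORD, SFO)}
Selection code = BOS: {(BOS, ORD, BOS), (LHR, ORD, BOS), (ORD, ORD, BOS)}

{(BOS, ORD, BOS), (LHR, ORD, BOS), (ORD, ORD, BOS)}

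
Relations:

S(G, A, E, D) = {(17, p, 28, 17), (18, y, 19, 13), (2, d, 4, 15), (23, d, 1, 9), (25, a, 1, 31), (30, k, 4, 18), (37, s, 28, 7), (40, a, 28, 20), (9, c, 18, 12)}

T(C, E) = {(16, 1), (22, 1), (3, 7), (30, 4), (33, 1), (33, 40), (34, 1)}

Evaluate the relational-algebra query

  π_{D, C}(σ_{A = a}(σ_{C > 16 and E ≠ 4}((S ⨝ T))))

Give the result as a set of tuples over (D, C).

S ⋈ T (natural join on E): {(2, d, 4, 15, 30), (23, d, 1, 9, 16), (23, d, 1, 9, 22), (23, d, 1, 9, 33), (23, d, 1, 9, 34), (25, a, 1, 31, 16), (25, a, 1, 31, 22), (25, a, 1, 31, 33), (25, a, 1, 31, 34), (30, k, 4, 18, 30)}
Filtering on C > 16 and E ≠ 4 leaves {(23, d, 1, 9, 22), (23, d, 1, 9, 33), (23, d, 1, 9, 34), (25, a, 1, 31, 22), (25, a, 1, 31, 33), (25, a, 1, 31, 34)}.
Filtering on A = a leaves {(25, a, 1, 31, 22), (25, a, 1, 31, 33), (25, a, 1, 31, 34)}.
π[D, C]: project onto (D, C) → {(31, 22), (31, 33), (31, 34)}

{(31, 22), (31, 33), (31, 34)}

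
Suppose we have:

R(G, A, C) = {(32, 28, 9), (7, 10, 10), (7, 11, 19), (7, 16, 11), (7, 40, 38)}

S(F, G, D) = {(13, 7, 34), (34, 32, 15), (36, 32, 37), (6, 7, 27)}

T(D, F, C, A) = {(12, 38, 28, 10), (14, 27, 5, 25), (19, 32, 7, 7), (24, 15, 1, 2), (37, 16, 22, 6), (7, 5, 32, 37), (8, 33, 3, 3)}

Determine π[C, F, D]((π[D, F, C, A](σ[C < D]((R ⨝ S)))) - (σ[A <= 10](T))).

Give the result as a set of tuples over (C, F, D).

R ⋈ S (natural join on G): {(32, 28, 9, 34, 15), (32, 28, 9, 36, 37), (7, 10, 10, 13, 34), (7, 10, 10, 6, 27), (7, 11, 19, 13, 34), (7, 11, 19, 6, 27), (7, 16, 11, 13, 34), (7, 16, 11, 6, 27), (7, 40, 38, 13, 34), (7, 40, 38, 6, 27)}
Filtering on C < D leaves {(32, 28, 9, 34, 15), (32, 28, 9, 36, 37), (7, 10, 10, 13, 34), (7, 10, 10, 6, 27), (7, 11, 19, 13, 34), (7, 11, 19, 6, 27), (7, 16, 11, 13, 34), (7, 16, 11, 6, 27)}.
π_{D, F, C, A} gives {(15, 34, 9, 28), (27, 6, 10, 10), (27, 6, 11, 16), (27, 6, 19, 11), (34, 13, 10, 10), (34, 13, 11, 16), (34, 13, 19, 11), (37, 36, 9, 28)}.
Filtering on A <= 10 leaves {(12, 38, 28, 10), (19, 32, 7, 7), (24, 15, 1, 2), (37, 16, 22, 6), (8, 33, 3, 3)}.
Set difference of the two operands is {(15, 34, 9, 28), (27, 6, 10, 10), (27, 6, 11, 16), (27, 6, 19, 11), (34, 13, 10, 10), (34, 13, 11, 16), (34, 13, 19, 11), (37, 36, 9, 28)}.
π_{C, F, D} gives {(10, 13, 34), (10, 6, 27), (11, 13, 34), (11, 6, 27), (19, 13, 34), (19, 6, 27), (9, 34, 15), (9, 36, 37)}.

{(10, 13, 34), (10, 6, 27), (11, 13, 34), (11, 6, 27), (19, 13, 34), (19, 6, 27), (9, 34, 15), (9, 36, 37)}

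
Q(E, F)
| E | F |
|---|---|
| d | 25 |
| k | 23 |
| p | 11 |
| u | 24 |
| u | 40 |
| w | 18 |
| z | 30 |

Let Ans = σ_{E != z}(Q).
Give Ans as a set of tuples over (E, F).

{(d, 25), (k, 23), (p, 11), (u, 24), (u, 40), (w, 18)}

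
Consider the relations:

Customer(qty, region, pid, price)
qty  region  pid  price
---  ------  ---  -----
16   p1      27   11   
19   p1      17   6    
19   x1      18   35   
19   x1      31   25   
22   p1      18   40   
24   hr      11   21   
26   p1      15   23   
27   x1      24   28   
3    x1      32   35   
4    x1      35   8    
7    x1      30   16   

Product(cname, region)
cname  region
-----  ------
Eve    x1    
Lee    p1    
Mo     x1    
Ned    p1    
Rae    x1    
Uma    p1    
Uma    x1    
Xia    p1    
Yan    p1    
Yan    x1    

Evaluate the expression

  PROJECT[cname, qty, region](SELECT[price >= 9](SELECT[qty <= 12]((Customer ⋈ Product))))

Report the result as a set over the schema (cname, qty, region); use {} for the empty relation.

Natural join on region: {(16, p1, 27, 11, Lee), (16, p1, 27, 11, Ned), (16, p1, 27, 11, Uma), (16, p1, 27, 11, Xia), (16, p1, 27, 11, Yan), (19, p1, 17, 6, Lee), (19, p1, 17, 6, Ned), (19, p1, 17, 6, Uma), (19, p1, 17, 6, Xia), (19, p1, 17, 6, Yan), (19, x1, 18, 35, Eve), (19, x1, 18, 35, Mo), (19, x1, 18, 35, Rae), (19, x1, 18, 35, Uma), (19, x1, 18, 35, Yan), (19, x1, 31, 25, Eve), (19, x1, 31, 25, Mo), (19, x1, 31, 25, Rae), (19, x1, 31, 25, Uma), (19, x1, 31, 25, Yan), (22, p1, 18, 40, Lee), (22, p1, 18, 40, Ned), (22, p1, 18, 40, Uma), (22, p1, 18, 40, Xia), (22, p1, 18, 40, Yan), (26, p1, 15, 23, Lee), (26, p1, 15, 23, Ned), (26, p1, 15, 23, Uma), (26, p1, 15, 23, Xia), (26, p1, 15, 23, Yan), (27, x1, 24, 28, Eve), (27, x1, 24, 28, Mo), (27, x1, 24, 28, Rae), (27, x1, 24, 28, Uma), (27, x1, 24, 28, Yan), (3, x1, 32, 35, Eve), (3, x1, 32, 35, Mo), (3, x1, 32, 35, Rae), (3, x1, 32, 35, Uma), (3, x1, 32, 35, Yan), (4, x1, 35, 8, Eve), (4, x1, 35, 8, Mo), (4, x1, 35, 8, Rae), (4, x1, 35, 8, Uma), (4, x1, 35, 8, Yan), (7, x1, 30, 16, Eve), (7, x1, 30, 16, Mo), (7, x1, 30, 16, Rae), (7, x1, 30, 16, Uma), (7, x1, 30, 16, Yan)}
Selection qty <= 12: {(3, x1, 32, 35, Eve), (3, x1, 32, 35, Mo), (3, x1, 32, 35, Rae), (3, x1, 32, 35, Uma), (3, x1, 32, 35, Yan), (4, x1, 35, 8, Eve), (4, x1, 35, 8, Mo), (4, x1, 35, 8, Rae), (4, x1, 35, 8, Uma), (4, x1, 35, 8, Yan), (7, x1, 30, 16, Eve), (7, x1, 30, 16, Mo), (7, x1, 30, 16, Rae), (7, x1, 30, 16, Uma), (7, x1, 30, 16, Yan)}
Selection price >= 9: {(3, x1, 32, 35, Eve), (3, x1, 32, 35, Mo), (3, x1, 32, 35, Rae), (3, x1, 32, 35, Uma), (3, x1, 32, 35, Yan), (7, x1, 30, 16, Eve), (7, x1, 30, 16, Mo), (7, x1, 30, 16, Rae), (7, x1, 30, 16, Uma), (7, x1, 30, 16, Yan)}
Projecting to cname, qty, region: {(Eve, 3, x1), (Eve, 7, x1), (Mo, 3, x1), (Mo, 7, x1), (Rae, 3, x1), (Rae, 7, x1), (Uma, 3, x1), (Uma, 7, x1), (Yan, 3, x1), (Yan, 7, x1)}

{(Eve, 3, x1), (Eve, 7, x1), (Mo, 3, x1), (Mo, 7, x1), (Rae, 3, x1), (Rae, 7, x1), (Uma, 3, x1), (Uma, 7, x1), (Yan, 3, x1), (Yan, 7, x1)}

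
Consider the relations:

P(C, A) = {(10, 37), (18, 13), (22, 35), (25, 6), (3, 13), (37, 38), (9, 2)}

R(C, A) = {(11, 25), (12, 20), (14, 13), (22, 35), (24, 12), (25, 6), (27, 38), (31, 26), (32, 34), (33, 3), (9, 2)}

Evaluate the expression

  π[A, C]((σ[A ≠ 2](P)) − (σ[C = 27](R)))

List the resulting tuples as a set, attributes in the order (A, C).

{(13, 18), (13, 3), (35, 22), (37, 10), (38, 37), (6, 25)}

Apply σ_{A ≠ 2}; surviving tuples: {(10, 37), (18, 13), (22, 35), (25, 6), (3, 13), (37, 38)}
Apply σ_{C = 27}; surviving tuples: {(27, 38)}
Set difference of the two operands is {(10, 37), (18, 13), (22, 35), (25, 6), (3, 13), (37, 38)}.
Projecting to A, C: {(13, 18), (13, 3), (35, 22), (37, 10), (38, 37), (6, 25)}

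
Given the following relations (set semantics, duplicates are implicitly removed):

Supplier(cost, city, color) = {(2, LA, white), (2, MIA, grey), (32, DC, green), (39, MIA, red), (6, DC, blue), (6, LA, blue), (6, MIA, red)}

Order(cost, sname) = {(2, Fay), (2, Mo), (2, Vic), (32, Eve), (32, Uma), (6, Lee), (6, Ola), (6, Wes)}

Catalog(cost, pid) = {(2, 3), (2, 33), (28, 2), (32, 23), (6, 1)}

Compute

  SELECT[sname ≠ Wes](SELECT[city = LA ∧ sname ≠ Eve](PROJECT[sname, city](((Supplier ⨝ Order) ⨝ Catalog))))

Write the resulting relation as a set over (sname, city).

Natural join on cost: {(2, LA, white, Fay), (2, LA, white, Mo), (2, LA, white, Vic), (2, MIA, grey, Fay), (2, MIA, grey, Mo), (2, MIA, grey, Vic), (32, DC, green, Eve), (32, DC, green, Uma), (6, DC, blue, Lee), (6, DC, blue, Ola), (6, DC, blue, Wes), (6, LA, blue, Lee), (6, LA, blue, Ola), (6, LA, blue, Wes), (6, MIA, red, Lee), (6, MIA, red, Ola), (6, MIA, red, Wes)}
Natural join on cost: {(2, LA, white, Fay, 3), (2, LA, white, Fay, 33), (2, LA, white, Mo, 3), (2, LA, white, Mo, 33), (2, LA, white, Vic, 3), (2, LA, white, Vic, 33), (2, MIA, grey, Fay, 3), (2, MIA, grey, Fay, 33), (2, MIA, grey, Mo, 3), (2, MIA, grey, Mo, 33), (2, MIA, grey, Vic, 3), (2, MIA, grey, Vic, 33), (32, DC, green, Eve, 23), (32, DC, green, Uma, 23), (6, DC, blue, Lee, 1), (6, DC, blue, Ola, 1), (6, DC, blue, Wes, 1), (6, LA, blue, Lee, 1), (6, LA, blue, Ola, 1), (6, LA, blue, Wes, 1), (6, MIA, red, Lee, 1), (6, MIA, red, Ola, 1), (6, MIA, red, Wes, 1)}
Projecting to sname, city (6 duplicate(s) eliminated): {(Eve, DC), (Fay, LA), (Fay, MIA), (Lee, DC), (Lee, LA), (Lee, MIA), (Mo, LA), (Mo, MIA), (Ola, DC), (Ola, LA), (Ola, MIA), (Uma, DC), (Vic, LA), (Vic, MIA), (Wes, DC), (Wes, LA), (Wes, MIA)}
Selection city = LA ∧ sname ≠ Eve: {(Fay, LA), (Lee, LA), (Mo, LA), (Ola, LA), (Vic, LA), (Wes, LA)}
Selection sname ≠ Wes: {(Fay, LA), (Lee, LA), (Mo, LA), (Ola, LA), (Vic, LA)}

{(Fay, LA), (Lee, LA), (Mo, LA), (Ola, LA), (Vic, LA)}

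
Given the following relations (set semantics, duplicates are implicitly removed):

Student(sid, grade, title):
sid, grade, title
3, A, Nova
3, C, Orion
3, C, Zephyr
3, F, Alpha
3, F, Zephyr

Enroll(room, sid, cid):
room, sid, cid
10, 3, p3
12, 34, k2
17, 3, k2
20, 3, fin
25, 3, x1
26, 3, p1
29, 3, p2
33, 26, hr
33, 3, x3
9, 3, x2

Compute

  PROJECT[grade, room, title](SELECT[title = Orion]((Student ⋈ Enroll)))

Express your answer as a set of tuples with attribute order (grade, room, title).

Joining Student and Enroll on sid yields {(3, A, Nova, 10, p3), (3, A, Nova, 17, k2), (3, A, Nova, 20, fin), (3, A, Nova, 25, x1), (3, A, Nova, 26, p1), (3, A, Nova, 29, p2), (3, A, Nova, 33, x3), (3, A, Nova, 9, x2), (3, C, Orion, 10, p3), (3, C, Orion, 17, k2), (3, C, Orion, 20, fin), (3, C, Orion, 25, x1), (3, C, Orion, 26, p1), (3, C, Orion, 29, p2), (3, C, Orion, 33, x3), (3, C, Orion, 9, x2), (3, C, Zephyr, 10, p3), (3, C, Zephyr, 17, k2), (3, C, Zephyr, 20, fin), (3, C, Zephyr, 25, x1), (3, C, Zephyr, 26, p1), (3, C, Zephyr, 29, p2), (3, C, Zephyr, 33, x3), (3, C, Zephyr, 9, x2), (3, F, Alpha, 10, p3), (3, F, Alpha, 17, k2), (3, F, Alpha, 20, fin), (3, F, Alpha, 25, x1), (3, F, Alpha, 26, p1), (3, F, Alpha, 29, p2), (3, F, Alpha, 33, x3), (3, F, Alpha, 9, x2), (3, F, Zephyr, 10, p3), (3, F, Zephyr, 17, k2), (3, F, Zephyr, 20, fin), (3, F, Zephyr, 25, x1), (3, F, Zephyr, 26, p1), (3, F, Zephyr, 29, p2), (3, F, Zephyr, 33, x3), (3, F, Zephyr, 9, x2)}.
Selection title = Orion: {(3, C, Orion, 10, p3), (3, C, Orion, 17, k2), (3, C, Orion, 20, fin), (3, C, Orion, 25, x1), (3, C, Orion, 26, p1), (3, C, Orion, 29, p2), (3, C, Orion, 33, x3), (3, C, Orion, 9, x2)}
π_{grade, room, title} gives {(C, 10, Orion), (C, 17, Orion), (C, 20, Orion), (C, 25, Orion), (C, 26, Orion), (C, 29, Orion), (C, 33, Orion), (C, 9, Orion)}.

{(C, 10, Orion), (C, 17, Orion), (C, 20, Orion), (C, 25, Orion), (C, 26, Orion), (C, 29, Orion), (C, 33, Orion), (C, 9, Orion)}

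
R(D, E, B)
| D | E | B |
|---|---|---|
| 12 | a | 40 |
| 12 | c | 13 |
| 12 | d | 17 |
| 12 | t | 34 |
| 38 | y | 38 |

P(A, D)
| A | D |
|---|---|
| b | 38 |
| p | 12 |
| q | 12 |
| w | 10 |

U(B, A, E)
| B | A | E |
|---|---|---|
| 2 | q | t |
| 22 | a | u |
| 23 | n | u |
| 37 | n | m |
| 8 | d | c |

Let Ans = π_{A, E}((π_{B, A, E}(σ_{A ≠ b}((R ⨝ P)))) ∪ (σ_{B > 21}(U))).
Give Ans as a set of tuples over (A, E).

Natural join on D: {(12, a, 40, p), (12, a, 40, q), (12, c, 13, p), (12, c, 13, q), (12, d, 17, p), (12, d, 17, q), (12, t, 34, p), (12, t, 34, q), (38, y, 38, b)}
Selection A ≠ b: {(12, a, 40, p), (12, a, 40, q), (12, c, 13, p), (12, c, 13, q), (12, d, 17, p), (12, d, 17, q), (12, t, 34, p), (12, t, 34, q)}
π[B, A, E]: project onto (B, A, E) → {(13, p, c), (13, q, c), (17, p, d), (17, q, d), (34, p, t), (34, q, t), (40, p, a), (40, q, a)}
Selection B > 21: {(22, a, u), (23, n, u), (37, n, m)}
Union: {(13, p, c), (13, q, c), (17, p, d), (17, q, d), (34, p, t), (34, q, t), (40, p, a), (40, q, a)} with {(22, a, u), (23, n, u), (37, n, m)} → {(13, p, c), (13, q, c), (17, p, d), (17, q, d), (22, a, u), (23, n, u), (34, p, t), (34, q, t), (37, n, m), (40, p, a), (40, q, a)}
π[A, E]: project onto (A, E) → {(a, u), (n, m), (n, u), (p, a), (p, c), (p, d), (p, t), (q, a), (q, c), (q, d), (q, t)}

{(a, u), (n, m), (n, u), (p, a), (p, c), (p, d), (p, t), (q, a), (q, c), (q, d), (q, t)}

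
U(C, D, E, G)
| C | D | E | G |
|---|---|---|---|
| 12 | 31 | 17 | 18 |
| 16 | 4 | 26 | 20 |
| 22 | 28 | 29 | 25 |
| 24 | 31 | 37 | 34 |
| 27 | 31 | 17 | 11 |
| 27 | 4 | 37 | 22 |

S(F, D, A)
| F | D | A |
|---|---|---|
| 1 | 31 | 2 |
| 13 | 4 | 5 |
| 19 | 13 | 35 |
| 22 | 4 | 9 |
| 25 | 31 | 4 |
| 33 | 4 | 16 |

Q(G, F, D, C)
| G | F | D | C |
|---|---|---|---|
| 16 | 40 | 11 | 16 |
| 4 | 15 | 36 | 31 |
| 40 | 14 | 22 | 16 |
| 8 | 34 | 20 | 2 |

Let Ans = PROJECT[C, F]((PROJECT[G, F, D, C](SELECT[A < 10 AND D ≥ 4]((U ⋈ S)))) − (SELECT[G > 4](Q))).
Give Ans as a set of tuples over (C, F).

{(12, 1), (12, 25), (16, 13), (16, 22), (24, 1), (24, 25), (27, 1), (27, 13), (27, 22), (27, 25)}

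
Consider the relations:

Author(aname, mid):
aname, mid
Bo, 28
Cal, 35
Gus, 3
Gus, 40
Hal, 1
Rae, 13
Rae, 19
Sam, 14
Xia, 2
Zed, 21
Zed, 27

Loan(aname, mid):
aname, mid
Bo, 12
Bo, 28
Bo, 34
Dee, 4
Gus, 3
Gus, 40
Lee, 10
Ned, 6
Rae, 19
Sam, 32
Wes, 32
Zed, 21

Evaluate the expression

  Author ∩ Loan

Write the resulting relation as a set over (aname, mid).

{(Bo, 28), (Gus, 3), (Gus, 40), (Rae, 19), (Zed, 21)}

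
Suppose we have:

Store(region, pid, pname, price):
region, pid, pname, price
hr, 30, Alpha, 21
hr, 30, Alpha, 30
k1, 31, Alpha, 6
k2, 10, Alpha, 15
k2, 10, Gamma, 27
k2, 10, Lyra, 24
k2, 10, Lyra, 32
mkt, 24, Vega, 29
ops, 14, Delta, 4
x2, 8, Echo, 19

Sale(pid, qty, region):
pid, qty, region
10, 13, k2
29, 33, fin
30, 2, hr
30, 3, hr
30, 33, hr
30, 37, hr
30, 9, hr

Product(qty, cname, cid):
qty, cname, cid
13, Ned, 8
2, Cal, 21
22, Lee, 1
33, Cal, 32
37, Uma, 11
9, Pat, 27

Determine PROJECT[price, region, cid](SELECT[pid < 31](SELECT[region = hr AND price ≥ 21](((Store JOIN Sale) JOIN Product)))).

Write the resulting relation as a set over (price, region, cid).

{(21, hr, 11), (21, hr, 21), (21, hr, 27), (21, hr, 32), (30, hr, 11), (30, hr, 21), (30, hr, 27), (30, hr, 32)}

Store ⋈ Sale (natural join on region, pid): {(hr, 30, Alpha, 21, 2), (hr, 30, Alpha, 21, 3), (hr, 30, Alpha, 21, 33), (hr, 30, Alpha, 21, 37), (hr, 30, Alpha, 21, 9), (hr, 30, Alpha, 30, 2), (hr, 30, Alpha, 30, 3), (hr, 30, Alpha, 30, 33), (hr, 30, Alpha, 30, 37), (hr, 30, Alpha, 30, 9), (k2, 10, Alpha, 15, 13), (k2, 10, Gamma, 27, 13), (k2, 10, Lyra, 24, 13), (k2, 10, Lyra, 32, 13)}
(Store JOIN Sale) ⋈ Product (natural join on qty): {(hr, 30, Alpha, 21, 2, Cal, 21), (hr, 30, Alpha, 21, 33, Cal, 32), (hr, 30, Alpha, 21, 37, Uma, 11), (hr, 30, Alpha, 21, 9, Pat, 27), (hr, 30, Alpha, 30, 2, Cal, 21), (hr, 30, Alpha, 30, 33, Cal, 32), (hr, 30, Alpha, 30, 37, Uma, 11), (hr, 30, Alpha, 30, 9, Pat, 27), (k2, 10, Alpha, 15, 13, Ned, 8), (k2, 10, Gamma, 27, 13, Ned, 8), (k2, 10, Lyra, 24, 13, Ned, 8), (k2, 10, Lyra, 32, 13, Ned, 8)}
Filtering on region = hr AND price ≥ 21 leaves {(hr, 30, Alpha, 21, 2, Cal, 21), (hr, 30, Alpha, 21, 33, Cal, 32), (hr, 30, Alpha, 21, 37, Uma, 11), (hr, 30, Alpha, 21, 9, Pat, 27), (hr, 30, Alpha, 30, 2, Cal, 21), (hr, 30, Alpha, 30, 33, Cal, 32), (hr, 30, Alpha, 30, 37, Uma, 11), (hr, 30, Alpha, 30, 9, Pat, 27)}.
Filtering on pid < 31 leaves {(hr, 30, Alpha, 21, 2, Cal, 21), (hr, 30, Alpha, 21, 33, Cal, 32), (hr, 30, Alpha, 21, 37, Uma, 11), (hr, 30, Alpha, 21, 9, Pat, 27), (hr, 30, Alpha, 30, 2, Cal, 21), (hr, 30, Alpha, 30, 33, Cal, 32), (hr, 30, Alpha, 30, 37, Uma, 11), (hr, 30, Alpha, 30, 9, Pat, 27)}.
Projecting to price, region, cid: {(21, hr, 11), (21, hr, 21), (21, hr, 27), (21, hr, 32), (30, hr, 11), (30, hr, 21), (30, hr, 27), (30, hr, 32)}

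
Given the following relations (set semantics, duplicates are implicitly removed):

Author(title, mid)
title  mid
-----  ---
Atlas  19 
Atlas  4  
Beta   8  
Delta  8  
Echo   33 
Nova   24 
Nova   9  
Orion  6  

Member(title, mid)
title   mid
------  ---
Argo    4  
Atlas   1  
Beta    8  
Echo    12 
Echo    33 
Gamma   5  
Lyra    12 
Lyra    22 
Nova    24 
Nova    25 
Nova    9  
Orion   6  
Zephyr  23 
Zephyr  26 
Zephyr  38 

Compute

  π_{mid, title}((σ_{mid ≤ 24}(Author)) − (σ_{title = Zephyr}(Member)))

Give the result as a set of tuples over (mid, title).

Filtering on mid ≤ 24 leaves {(Atlas, 19), (Atlas, 4), (Beta, 8), (Delta, 8), (Nova, 24), (Nova, 9), (Orion, 6)}.
Filtering on title = Zephyr leaves {(Zephyr, 23), (Zephyr, 26), (Zephyr, 38)}.
Taking the difference: {(Atlas, 19), (Atlas, 4), (Beta, 8), (Delta, 8), (Nova, 24), (Nova, 9), (Orion, 6)}
π[mid, title]: project onto (mid, title) → {(19, Atlas), (24, Nova), (4, Atlas), (6, Orion), (8, Beta), (8, Delta), (9, Nova)}

{(19, Atlas), (24, Nova), (4, Atlas), (6, Orion), (8, Beta), (8, Delta), (9, Nova)}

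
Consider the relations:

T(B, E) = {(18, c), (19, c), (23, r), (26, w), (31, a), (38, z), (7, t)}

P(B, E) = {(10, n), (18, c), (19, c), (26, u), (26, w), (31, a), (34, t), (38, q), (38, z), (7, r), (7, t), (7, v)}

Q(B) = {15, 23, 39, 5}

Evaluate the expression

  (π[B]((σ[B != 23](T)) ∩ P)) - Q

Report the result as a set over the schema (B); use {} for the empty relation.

{18, 19, 26, 31, 38, 7}

Filtering on B != 23 leaves {(18, c), (19, c), (26, w), (31, a), (38, z), (7, t)}.
Set intersection of the two operands is {(18, c), (19, c), (26, w), (31, a), (38, z), (7, t)}.
π_{B} gives {18, 19, 26, 31, 38, 7}.
Set difference of the two operands is {18, 19, 26, 31, 38, 7}.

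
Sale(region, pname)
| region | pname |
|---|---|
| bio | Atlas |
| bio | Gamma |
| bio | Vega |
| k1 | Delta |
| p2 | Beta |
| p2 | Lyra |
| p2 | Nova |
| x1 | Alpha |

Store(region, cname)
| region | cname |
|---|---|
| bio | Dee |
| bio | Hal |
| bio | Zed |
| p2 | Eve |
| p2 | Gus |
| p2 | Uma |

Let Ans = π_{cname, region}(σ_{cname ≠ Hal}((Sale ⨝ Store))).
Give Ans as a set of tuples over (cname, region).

{(Dee, bio), (Eve, p2), (Gus, p2), (Uma, p2), (Zed, bio)}

Natural join on region: {(bio, Atlas, Dee), (bio, Atlas, Hal), (bio, Atlas, Zed), (bio, Gamma, Dee), (bio, Gamma, Hal), (bio, Gamma, Zed), (bio, Vega, Dee), (bio, Vega, Hal), (bio, Vega, Zed), (p2, Beta, Eve), (p2, Beta, Gus), (p2, Beta, Uma), (p2, Lyra, Eve), (p2, Lyra, Gus), (p2, Lyra, Uma), (p2, Nova, Eve), (p2, Nova, Gus), (p2, Nova, Uma)}
Selection cname ≠ Hal: {(bio, Atlas, Dee), (bio, Atlas, Zed), (bio, Gamma, Dee), (bio, Gamma, Zed), (bio, Vega, Dee), (bio, Vega, Zed), (p2, Beta, Eve), (p2, Beta, Gus), (p2, Beta, Uma), (p2, Lyra, Eve), (p2, Lyra, Gus), (p2, Lyra, Uma), (p2, Nova, Eve), (p2, Nova, Gus), (p2, Nova, Uma)}
π[cname, region]: project onto (cname, region) (10 duplicate(s) eliminated) → {(Dee, bio), (Eve, p2), (Gus, p2), (Uma, p2), (Zed, bio)}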